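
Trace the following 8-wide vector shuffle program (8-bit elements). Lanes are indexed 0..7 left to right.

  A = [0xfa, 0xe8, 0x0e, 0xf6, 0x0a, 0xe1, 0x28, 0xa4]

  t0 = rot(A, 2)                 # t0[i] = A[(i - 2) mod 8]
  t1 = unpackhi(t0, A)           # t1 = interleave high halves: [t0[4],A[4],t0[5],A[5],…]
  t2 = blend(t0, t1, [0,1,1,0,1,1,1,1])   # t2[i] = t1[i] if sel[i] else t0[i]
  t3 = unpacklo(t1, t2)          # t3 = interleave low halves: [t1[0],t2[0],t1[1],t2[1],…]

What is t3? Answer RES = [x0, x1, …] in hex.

RES = [ 0x0e  0x28  0x0a  0x0a  0xf6  0xf6  0xe1  0xe8 ]

  t0: 28 a4 fa e8 0e f6 0a e1
  t1: 0e 0a f6 e1 0a 28 e1 a4
  t2: 28 0a f6 e8 0a 28 e1 a4
  t3: 0e 28 0a 0a f6 f6 e1 e8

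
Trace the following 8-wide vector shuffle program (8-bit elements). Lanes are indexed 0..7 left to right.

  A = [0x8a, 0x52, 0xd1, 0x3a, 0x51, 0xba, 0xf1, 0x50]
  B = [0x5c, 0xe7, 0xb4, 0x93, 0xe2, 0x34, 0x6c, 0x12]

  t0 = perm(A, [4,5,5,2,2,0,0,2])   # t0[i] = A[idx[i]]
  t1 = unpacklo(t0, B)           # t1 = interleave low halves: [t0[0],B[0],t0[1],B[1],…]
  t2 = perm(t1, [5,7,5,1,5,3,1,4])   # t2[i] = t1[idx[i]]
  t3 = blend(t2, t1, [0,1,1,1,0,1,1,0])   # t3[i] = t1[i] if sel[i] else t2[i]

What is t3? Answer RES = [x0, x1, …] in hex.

RES = [0xb4, 0x5c, 0xba, 0xe7, 0xb4, 0xb4, 0xd1, 0xba]

t0 = [0x51, 0xba, 0xba, 0xd1, 0xd1, 0x8a, 0x8a, 0xd1]
t1 = [0x51, 0x5c, 0xba, 0xe7, 0xba, 0xb4, 0xd1, 0x93]
t2 = [0xb4, 0x93, 0xb4, 0x5c, 0xb4, 0xe7, 0x5c, 0xba]
t3 = [0xb4, 0x5c, 0xba, 0xe7, 0xb4, 0xb4, 0xd1, 0xba]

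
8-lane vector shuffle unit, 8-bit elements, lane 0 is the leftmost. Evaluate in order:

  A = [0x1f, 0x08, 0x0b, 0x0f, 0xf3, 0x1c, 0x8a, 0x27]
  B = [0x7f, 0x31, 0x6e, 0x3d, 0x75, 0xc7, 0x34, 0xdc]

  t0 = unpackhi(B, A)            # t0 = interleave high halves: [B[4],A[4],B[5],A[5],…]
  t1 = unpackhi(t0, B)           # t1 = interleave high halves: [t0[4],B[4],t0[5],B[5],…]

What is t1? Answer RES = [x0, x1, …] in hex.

t0 = [0x75, 0xf3, 0xc7, 0x1c, 0x34, 0x8a, 0xdc, 0x27]
t1 = [0x34, 0x75, 0x8a, 0xc7, 0xdc, 0x34, 0x27, 0xdc]

RES = [0x34, 0x75, 0x8a, 0xc7, 0xdc, 0x34, 0x27, 0xdc]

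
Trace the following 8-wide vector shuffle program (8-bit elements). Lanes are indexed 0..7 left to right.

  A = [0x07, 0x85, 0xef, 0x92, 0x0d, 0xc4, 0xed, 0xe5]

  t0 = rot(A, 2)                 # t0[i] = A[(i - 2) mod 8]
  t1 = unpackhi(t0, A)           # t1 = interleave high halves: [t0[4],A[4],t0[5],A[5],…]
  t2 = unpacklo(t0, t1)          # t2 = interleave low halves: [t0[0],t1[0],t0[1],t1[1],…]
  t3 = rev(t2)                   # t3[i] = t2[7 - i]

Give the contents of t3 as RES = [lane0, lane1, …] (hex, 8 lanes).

RES = [ 0xc4  0x85  0x92  0x07  0x0d  0xe5  0xef  0xed ]

  t0: ed e5 07 85 ef 92 0d c4
  t1: ef 0d 92 c4 0d ed c4 e5
  t2: ed ef e5 0d 07 92 85 c4
  t3: c4 85 92 07 0d e5 ef ed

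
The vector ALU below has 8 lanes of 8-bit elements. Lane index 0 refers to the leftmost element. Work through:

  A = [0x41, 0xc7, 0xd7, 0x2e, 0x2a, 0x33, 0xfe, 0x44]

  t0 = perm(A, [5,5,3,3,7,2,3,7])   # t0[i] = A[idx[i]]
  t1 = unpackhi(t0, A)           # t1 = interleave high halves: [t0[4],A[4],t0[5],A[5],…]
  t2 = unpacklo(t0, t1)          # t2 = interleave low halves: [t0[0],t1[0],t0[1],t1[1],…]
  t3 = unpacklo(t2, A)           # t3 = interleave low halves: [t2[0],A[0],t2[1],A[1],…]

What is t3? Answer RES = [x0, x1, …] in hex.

RES = [0x33, 0x41, 0x44, 0xc7, 0x33, 0xd7, 0x2a, 0x2e]

→ t0 |33|33|2e|2e|44|d7|2e|44|
→ t1 |44|2a|d7|33|2e|fe|44|44|
→ t2 |33|44|33|2a|2e|d7|2e|33|
→ t3 |33|41|44|c7|33|d7|2a|2e|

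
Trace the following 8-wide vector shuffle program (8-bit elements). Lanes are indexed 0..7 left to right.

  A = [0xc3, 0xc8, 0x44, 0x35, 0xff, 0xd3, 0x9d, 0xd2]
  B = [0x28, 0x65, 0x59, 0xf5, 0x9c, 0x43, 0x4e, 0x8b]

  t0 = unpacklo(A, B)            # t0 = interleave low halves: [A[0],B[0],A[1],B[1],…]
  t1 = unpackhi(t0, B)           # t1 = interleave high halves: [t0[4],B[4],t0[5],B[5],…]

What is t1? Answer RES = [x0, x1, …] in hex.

RES = [0x44, 0x9c, 0x59, 0x43, 0x35, 0x4e, 0xf5, 0x8b]

t0 = [0xc3, 0x28, 0xc8, 0x65, 0x44, 0x59, 0x35, 0xf5]
t1 = [0x44, 0x9c, 0x59, 0x43, 0x35, 0x4e, 0xf5, 0x8b]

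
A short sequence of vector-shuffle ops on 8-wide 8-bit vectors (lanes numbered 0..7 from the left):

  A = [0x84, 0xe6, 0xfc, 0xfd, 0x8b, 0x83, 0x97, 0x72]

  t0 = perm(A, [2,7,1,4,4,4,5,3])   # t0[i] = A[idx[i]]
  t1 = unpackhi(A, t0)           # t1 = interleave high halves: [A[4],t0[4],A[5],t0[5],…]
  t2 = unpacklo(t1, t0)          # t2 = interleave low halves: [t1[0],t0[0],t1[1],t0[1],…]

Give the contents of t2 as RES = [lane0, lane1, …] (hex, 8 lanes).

→ t0 |fc|72|e6|8b|8b|8b|83|fd|
→ t1 |8b|8b|83|8b|97|83|72|fd|
→ t2 |8b|fc|8b|72|83|e6|8b|8b|

RES = [0x8b, 0xfc, 0x8b, 0x72, 0x83, 0xe6, 0x8b, 0x8b]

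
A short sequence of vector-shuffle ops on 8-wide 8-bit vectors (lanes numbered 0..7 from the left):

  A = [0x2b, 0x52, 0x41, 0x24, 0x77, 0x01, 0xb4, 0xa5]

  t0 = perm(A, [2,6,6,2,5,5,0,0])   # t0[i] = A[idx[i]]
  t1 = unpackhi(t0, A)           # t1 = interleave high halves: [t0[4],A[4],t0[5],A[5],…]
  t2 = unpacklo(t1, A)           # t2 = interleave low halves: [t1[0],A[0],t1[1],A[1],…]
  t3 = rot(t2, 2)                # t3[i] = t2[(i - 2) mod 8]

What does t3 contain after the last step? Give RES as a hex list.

t0 = [0x41, 0xb4, 0xb4, 0x41, 0x01, 0x01, 0x2b, 0x2b]
t1 = [0x01, 0x77, 0x01, 0x01, 0x2b, 0xb4, 0x2b, 0xa5]
t2 = [0x01, 0x2b, 0x77, 0x52, 0x01, 0x41, 0x01, 0x24]
t3 = [0x01, 0x24, 0x01, 0x2b, 0x77, 0x52, 0x01, 0x41]

RES = [ 0x01  0x24  0x01  0x2b  0x77  0x52  0x01  0x41 ]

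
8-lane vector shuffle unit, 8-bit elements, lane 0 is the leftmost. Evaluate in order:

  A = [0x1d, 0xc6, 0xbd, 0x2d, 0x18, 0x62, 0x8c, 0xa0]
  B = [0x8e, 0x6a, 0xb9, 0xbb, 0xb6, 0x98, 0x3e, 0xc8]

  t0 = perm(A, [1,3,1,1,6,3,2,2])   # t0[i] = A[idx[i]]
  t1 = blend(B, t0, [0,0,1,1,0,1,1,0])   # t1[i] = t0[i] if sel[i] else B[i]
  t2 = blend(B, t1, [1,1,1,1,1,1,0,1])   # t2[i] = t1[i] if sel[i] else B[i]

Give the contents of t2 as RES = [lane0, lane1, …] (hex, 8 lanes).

→ t0 |c6|2d|c6|c6|8c|2d|bd|bd|
→ t1 |8e|6a|c6|c6|b6|2d|bd|c8|
→ t2 |8e|6a|c6|c6|b6|2d|3e|c8|

RES = [ 0x8e  0x6a  0xc6  0xc6  0xb6  0x2d  0x3e  0xc8 ]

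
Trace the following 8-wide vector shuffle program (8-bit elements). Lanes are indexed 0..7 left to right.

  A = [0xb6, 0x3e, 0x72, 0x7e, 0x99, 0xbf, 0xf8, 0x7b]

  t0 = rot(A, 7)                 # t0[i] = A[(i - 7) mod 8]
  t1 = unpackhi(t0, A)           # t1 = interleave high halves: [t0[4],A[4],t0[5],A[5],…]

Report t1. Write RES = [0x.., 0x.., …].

→ t0 |3e|72|7e|99|bf|f8|7b|b6|
→ t1 |bf|99|f8|bf|7b|f8|b6|7b|

RES = [ 0xbf  0x99  0xf8  0xbf  0x7b  0xf8  0xb6  0x7b ]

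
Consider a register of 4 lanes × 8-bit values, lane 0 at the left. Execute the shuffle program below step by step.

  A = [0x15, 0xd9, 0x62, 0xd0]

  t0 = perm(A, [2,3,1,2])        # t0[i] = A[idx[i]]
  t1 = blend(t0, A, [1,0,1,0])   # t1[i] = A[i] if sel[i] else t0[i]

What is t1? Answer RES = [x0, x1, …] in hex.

RES = [0x15, 0xd0, 0x62, 0x62]

  t0: 62 d0 d9 62
  t1: 15 d0 62 62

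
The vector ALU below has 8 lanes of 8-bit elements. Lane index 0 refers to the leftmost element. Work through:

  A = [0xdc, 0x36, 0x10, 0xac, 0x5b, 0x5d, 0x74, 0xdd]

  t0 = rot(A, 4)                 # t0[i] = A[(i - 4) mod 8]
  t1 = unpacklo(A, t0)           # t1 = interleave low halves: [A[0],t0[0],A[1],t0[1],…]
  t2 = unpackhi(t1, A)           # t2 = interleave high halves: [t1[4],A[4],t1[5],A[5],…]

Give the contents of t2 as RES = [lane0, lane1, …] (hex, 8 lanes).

→ t0 |5b|5d|74|dd|dc|36|10|ac|
→ t1 |dc|5b|36|5d|10|74|ac|dd|
→ t2 |10|5b|74|5d|ac|74|dd|dd|

RES = [0x10, 0x5b, 0x74, 0x5d, 0xac, 0x74, 0xdd, 0xdd]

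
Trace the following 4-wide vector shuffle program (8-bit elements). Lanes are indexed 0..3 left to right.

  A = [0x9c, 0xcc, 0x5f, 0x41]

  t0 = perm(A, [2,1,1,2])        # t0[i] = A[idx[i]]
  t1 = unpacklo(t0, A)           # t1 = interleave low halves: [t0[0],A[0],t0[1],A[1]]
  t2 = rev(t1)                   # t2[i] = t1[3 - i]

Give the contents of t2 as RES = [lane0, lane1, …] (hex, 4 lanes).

t0 = [0x5f, 0xcc, 0xcc, 0x5f]
t1 = [0x5f, 0x9c, 0xcc, 0xcc]
t2 = [0xcc, 0xcc, 0x9c, 0x5f]

RES = [0xcc, 0xcc, 0x9c, 0x5f]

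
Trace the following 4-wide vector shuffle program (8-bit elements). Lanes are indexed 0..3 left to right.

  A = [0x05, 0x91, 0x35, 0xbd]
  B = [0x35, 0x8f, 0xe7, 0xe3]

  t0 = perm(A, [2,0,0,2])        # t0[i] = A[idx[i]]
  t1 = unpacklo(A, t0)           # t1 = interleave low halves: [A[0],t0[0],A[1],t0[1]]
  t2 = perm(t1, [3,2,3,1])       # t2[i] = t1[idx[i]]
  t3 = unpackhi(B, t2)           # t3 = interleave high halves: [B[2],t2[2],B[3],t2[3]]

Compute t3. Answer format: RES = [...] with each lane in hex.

RES = [ 0xe7  0x05  0xe3  0x35 ]

  t0: 35 05 05 35
  t1: 05 35 91 05
  t2: 05 91 05 35
  t3: e7 05 e3 35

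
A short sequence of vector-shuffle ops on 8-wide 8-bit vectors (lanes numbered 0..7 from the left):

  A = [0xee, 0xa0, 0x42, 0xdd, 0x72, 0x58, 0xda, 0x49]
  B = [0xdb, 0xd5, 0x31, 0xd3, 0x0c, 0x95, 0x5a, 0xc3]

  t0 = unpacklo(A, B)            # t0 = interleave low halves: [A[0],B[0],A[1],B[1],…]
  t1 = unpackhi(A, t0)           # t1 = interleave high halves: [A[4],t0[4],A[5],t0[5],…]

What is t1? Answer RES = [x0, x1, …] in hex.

RES = [0x72, 0x42, 0x58, 0x31, 0xda, 0xdd, 0x49, 0xd3]

t0 = [0xee, 0xdb, 0xa0, 0xd5, 0x42, 0x31, 0xdd, 0xd3]
t1 = [0x72, 0x42, 0x58, 0x31, 0xda, 0xdd, 0x49, 0xd3]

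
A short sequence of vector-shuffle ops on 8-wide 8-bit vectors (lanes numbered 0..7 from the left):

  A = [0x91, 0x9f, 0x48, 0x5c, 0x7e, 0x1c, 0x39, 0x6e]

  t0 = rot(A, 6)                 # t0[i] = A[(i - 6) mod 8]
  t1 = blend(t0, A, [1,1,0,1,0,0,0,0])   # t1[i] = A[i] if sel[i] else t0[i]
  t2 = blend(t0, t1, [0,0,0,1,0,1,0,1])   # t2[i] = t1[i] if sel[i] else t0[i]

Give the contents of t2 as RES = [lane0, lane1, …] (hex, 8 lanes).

RES = [0x48, 0x5c, 0x7e, 0x5c, 0x39, 0x6e, 0x91, 0x9f]

  t0: 48 5c 7e 1c 39 6e 91 9f
  t1: 91 9f 7e 5c 39 6e 91 9f
  t2: 48 5c 7e 5c 39 6e 91 9f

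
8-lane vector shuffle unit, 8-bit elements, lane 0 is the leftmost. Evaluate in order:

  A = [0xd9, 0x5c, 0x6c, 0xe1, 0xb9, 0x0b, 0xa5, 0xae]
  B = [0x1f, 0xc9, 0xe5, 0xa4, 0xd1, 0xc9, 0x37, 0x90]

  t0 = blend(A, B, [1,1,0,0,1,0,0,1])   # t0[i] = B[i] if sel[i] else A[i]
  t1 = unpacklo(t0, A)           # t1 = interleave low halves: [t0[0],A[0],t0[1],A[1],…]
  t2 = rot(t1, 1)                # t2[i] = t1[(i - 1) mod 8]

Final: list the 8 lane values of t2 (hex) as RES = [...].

RES = [ 0xe1  0x1f  0xd9  0xc9  0x5c  0x6c  0x6c  0xe1 ]

t0 = [0x1f, 0xc9, 0x6c, 0xe1, 0xd1, 0x0b, 0xa5, 0x90]
t1 = [0x1f, 0xd9, 0xc9, 0x5c, 0x6c, 0x6c, 0xe1, 0xe1]
t2 = [0xe1, 0x1f, 0xd9, 0xc9, 0x5c, 0x6c, 0x6c, 0xe1]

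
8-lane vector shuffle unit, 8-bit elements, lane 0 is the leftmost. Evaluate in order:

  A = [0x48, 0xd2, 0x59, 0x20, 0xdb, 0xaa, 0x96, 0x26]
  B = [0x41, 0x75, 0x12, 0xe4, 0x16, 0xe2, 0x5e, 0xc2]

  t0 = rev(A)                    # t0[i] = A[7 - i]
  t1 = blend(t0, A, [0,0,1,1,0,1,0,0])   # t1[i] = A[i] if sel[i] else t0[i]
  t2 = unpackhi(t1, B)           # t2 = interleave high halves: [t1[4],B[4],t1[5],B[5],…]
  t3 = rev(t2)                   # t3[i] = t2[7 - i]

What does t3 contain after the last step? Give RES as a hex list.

→ t0 |26|96|aa|db|20|59|d2|48|
→ t1 |26|96|59|20|20|aa|d2|48|
→ t2 |20|16|aa|e2|d2|5e|48|c2|
→ t3 |c2|48|5e|d2|e2|aa|16|20|

RES = [ 0xc2  0x48  0x5e  0xd2  0xe2  0xaa  0x16  0x20 ]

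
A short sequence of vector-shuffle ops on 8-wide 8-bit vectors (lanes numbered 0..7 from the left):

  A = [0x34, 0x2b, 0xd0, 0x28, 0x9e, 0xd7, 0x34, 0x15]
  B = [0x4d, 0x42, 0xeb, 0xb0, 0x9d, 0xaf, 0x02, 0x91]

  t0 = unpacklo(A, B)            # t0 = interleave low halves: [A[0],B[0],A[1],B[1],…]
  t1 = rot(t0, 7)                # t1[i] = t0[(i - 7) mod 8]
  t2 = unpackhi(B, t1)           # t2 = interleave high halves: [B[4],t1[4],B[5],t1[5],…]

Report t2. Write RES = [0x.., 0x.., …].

t0 = [0x34, 0x4d, 0x2b, 0x42, 0xd0, 0xeb, 0x28, 0xb0]
t1 = [0x4d, 0x2b, 0x42, 0xd0, 0xeb, 0x28, 0xb0, 0x34]
t2 = [0x9d, 0xeb, 0xaf, 0x28, 0x02, 0xb0, 0x91, 0x34]

RES = [ 0x9d  0xeb  0xaf  0x28  0x02  0xb0  0x91  0x34 ]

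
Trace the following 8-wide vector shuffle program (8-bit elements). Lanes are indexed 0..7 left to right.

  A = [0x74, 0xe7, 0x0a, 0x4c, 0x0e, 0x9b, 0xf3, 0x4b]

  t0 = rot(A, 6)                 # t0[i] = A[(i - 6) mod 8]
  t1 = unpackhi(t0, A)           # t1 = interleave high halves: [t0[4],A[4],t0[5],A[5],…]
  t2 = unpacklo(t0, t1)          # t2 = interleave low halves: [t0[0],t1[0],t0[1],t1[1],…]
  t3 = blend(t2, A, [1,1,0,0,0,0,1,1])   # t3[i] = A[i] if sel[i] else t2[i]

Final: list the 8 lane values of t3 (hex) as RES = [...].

t0 = [0x0a, 0x4c, 0x0e, 0x9b, 0xf3, 0x4b, 0x74, 0xe7]
t1 = [0xf3, 0x0e, 0x4b, 0x9b, 0x74, 0xf3, 0xe7, 0x4b]
t2 = [0x0a, 0xf3, 0x4c, 0x0e, 0x0e, 0x4b, 0x9b, 0x9b]
t3 = [0x74, 0xe7, 0x4c, 0x0e, 0x0e, 0x4b, 0xf3, 0x4b]

RES = [ 0x74  0xe7  0x4c  0x0e  0x0e  0x4b  0xf3  0x4b ]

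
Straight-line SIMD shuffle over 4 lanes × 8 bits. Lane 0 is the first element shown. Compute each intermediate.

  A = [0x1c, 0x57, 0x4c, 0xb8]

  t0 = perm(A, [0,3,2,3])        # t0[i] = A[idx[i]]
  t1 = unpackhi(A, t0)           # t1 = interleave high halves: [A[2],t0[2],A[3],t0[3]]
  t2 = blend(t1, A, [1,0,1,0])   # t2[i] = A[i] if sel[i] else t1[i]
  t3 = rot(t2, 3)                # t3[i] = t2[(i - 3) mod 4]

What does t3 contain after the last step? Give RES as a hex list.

  t0: 1c b8 4c b8
  t1: 4c 4c b8 b8
  t2: 1c 4c 4c b8
  t3: 4c 4c b8 1c

RES = [ 0x4c  0x4c  0xb8  0x1c ]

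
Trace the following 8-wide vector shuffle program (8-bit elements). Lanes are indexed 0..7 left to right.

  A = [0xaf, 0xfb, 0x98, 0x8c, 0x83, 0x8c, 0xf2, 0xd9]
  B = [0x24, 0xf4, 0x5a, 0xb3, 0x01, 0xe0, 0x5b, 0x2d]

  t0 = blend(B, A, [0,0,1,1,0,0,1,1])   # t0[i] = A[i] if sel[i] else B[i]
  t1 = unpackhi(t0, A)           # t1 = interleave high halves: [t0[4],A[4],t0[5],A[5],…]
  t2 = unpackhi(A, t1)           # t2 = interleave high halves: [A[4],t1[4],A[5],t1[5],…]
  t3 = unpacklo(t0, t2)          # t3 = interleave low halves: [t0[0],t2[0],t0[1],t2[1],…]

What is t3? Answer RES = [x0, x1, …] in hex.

RES = [0x24, 0x83, 0xf4, 0xf2, 0x98, 0x8c, 0x8c, 0xf2]

  t0: 24 f4 98 8c 01 e0 f2 d9
  t1: 01 83 e0 8c f2 f2 d9 d9
  t2: 83 f2 8c f2 f2 d9 d9 d9
  t3: 24 83 f4 f2 98 8c 8c f2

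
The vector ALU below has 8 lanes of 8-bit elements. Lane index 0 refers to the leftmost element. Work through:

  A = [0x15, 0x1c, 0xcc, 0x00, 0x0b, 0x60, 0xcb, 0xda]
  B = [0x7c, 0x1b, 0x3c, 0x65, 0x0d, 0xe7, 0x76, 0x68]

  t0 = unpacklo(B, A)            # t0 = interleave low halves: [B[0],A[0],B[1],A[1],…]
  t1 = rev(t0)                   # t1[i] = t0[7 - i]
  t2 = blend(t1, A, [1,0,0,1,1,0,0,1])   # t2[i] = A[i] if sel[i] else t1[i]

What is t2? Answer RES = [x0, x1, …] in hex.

RES = [0x15, 0x65, 0xcc, 0x00, 0x0b, 0x1b, 0x15, 0xda]

t0 = [0x7c, 0x15, 0x1b, 0x1c, 0x3c, 0xcc, 0x65, 0x00]
t1 = [0x00, 0x65, 0xcc, 0x3c, 0x1c, 0x1b, 0x15, 0x7c]
t2 = [0x15, 0x65, 0xcc, 0x00, 0x0b, 0x1b, 0x15, 0xda]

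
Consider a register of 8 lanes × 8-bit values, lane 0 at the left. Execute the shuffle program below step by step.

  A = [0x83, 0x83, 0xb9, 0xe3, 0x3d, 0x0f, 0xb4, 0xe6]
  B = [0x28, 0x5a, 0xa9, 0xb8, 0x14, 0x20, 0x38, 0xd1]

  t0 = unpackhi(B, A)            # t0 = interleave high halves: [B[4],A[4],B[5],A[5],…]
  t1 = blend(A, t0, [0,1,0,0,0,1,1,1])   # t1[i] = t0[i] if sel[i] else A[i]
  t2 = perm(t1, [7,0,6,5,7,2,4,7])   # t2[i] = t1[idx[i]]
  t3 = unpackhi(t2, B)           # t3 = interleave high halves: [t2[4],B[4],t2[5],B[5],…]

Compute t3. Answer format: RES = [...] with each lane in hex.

t0 = [0x14, 0x3d, 0x20, 0x0f, 0x38, 0xb4, 0xd1, 0xe6]
t1 = [0x83, 0x3d, 0xb9, 0xe3, 0x3d, 0xb4, 0xd1, 0xe6]
t2 = [0xe6, 0x83, 0xd1, 0xb4, 0xe6, 0xb9, 0x3d, 0xe6]
t3 = [0xe6, 0x14, 0xb9, 0x20, 0x3d, 0x38, 0xe6, 0xd1]

RES = [ 0xe6  0x14  0xb9  0x20  0x3d  0x38  0xe6  0xd1 ]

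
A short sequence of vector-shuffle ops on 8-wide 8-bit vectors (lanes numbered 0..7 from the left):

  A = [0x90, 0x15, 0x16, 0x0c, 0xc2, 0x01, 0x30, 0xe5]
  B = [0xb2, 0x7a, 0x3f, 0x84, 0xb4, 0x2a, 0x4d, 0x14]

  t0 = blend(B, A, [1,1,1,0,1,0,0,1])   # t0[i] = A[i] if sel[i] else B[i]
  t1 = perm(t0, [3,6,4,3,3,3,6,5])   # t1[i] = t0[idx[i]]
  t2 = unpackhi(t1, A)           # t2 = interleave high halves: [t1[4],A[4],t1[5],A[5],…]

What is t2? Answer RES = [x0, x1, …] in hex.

RES = [0x84, 0xc2, 0x84, 0x01, 0x4d, 0x30, 0x2a, 0xe5]

t0 = [0x90, 0x15, 0x16, 0x84, 0xc2, 0x2a, 0x4d, 0xe5]
t1 = [0x84, 0x4d, 0xc2, 0x84, 0x84, 0x84, 0x4d, 0x2a]
t2 = [0x84, 0xc2, 0x84, 0x01, 0x4d, 0x30, 0x2a, 0xe5]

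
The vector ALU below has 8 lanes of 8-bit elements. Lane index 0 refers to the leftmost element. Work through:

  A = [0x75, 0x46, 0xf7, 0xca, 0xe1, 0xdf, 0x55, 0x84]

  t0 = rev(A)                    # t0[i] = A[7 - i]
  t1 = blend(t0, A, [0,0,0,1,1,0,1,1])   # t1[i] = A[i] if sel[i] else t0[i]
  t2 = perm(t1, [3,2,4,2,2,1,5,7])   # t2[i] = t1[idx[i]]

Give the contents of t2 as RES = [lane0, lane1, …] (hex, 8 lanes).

→ t0 |84|55|df|e1|ca|f7|46|75|
→ t1 |84|55|df|ca|e1|f7|55|84|
→ t2 |ca|df|e1|df|df|55|f7|84|

RES = [0xca, 0xdf, 0xe1, 0xdf, 0xdf, 0x55, 0xf7, 0x84]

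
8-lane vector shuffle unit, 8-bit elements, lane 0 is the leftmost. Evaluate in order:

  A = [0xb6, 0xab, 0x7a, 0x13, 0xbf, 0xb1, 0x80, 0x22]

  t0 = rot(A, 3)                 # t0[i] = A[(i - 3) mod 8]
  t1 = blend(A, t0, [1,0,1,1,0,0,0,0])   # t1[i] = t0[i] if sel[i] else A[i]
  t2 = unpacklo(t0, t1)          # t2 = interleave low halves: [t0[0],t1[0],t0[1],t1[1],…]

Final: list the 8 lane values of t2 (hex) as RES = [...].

t0 = [0xb1, 0x80, 0x22, 0xb6, 0xab, 0x7a, 0x13, 0xbf]
t1 = [0xb1, 0xab, 0x22, 0xb6, 0xbf, 0xb1, 0x80, 0x22]
t2 = [0xb1, 0xb1, 0x80, 0xab, 0x22, 0x22, 0xb6, 0xb6]

RES = [0xb1, 0xb1, 0x80, 0xab, 0x22, 0x22, 0xb6, 0xb6]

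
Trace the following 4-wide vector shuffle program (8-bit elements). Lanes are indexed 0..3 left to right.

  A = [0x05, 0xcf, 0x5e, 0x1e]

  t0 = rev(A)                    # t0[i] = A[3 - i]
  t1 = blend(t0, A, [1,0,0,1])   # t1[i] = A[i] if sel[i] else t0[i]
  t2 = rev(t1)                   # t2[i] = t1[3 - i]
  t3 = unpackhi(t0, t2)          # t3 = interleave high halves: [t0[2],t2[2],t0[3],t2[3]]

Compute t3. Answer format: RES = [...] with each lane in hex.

RES = [0xcf, 0x5e, 0x05, 0x05]

t0 = [0x1e, 0x5e, 0xcf, 0x05]
t1 = [0x05, 0x5e, 0xcf, 0x1e]
t2 = [0x1e, 0xcf, 0x5e, 0x05]
t3 = [0xcf, 0x5e, 0x05, 0x05]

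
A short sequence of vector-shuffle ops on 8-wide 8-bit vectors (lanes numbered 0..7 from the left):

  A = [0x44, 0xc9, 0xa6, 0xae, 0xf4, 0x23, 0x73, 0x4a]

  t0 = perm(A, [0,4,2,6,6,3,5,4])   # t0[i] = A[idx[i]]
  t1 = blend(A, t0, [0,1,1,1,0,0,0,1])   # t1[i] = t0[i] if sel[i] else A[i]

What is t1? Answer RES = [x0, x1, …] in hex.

RES = [ 0x44  0xf4  0xa6  0x73  0xf4  0x23  0x73  0xf4 ]

  t0: 44 f4 a6 73 73 ae 23 f4
  t1: 44 f4 a6 73 f4 23 73 f4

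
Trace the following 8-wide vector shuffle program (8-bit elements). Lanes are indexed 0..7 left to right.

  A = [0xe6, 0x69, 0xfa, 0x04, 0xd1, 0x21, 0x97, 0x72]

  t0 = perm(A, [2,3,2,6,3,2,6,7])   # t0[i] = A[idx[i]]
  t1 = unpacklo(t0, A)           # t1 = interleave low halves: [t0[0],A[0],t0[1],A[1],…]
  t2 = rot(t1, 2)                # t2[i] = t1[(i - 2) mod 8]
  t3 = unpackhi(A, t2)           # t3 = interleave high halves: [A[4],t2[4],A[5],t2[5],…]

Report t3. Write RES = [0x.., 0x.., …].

→ t0 |fa|04|fa|97|04|fa|97|72|
→ t1 |fa|e6|04|69|fa|fa|97|04|
→ t2 |97|04|fa|e6|04|69|fa|fa|
→ t3 |d1|04|21|69|97|fa|72|fa|

RES = [0xd1, 0x04, 0x21, 0x69, 0x97, 0xfa, 0x72, 0xfa]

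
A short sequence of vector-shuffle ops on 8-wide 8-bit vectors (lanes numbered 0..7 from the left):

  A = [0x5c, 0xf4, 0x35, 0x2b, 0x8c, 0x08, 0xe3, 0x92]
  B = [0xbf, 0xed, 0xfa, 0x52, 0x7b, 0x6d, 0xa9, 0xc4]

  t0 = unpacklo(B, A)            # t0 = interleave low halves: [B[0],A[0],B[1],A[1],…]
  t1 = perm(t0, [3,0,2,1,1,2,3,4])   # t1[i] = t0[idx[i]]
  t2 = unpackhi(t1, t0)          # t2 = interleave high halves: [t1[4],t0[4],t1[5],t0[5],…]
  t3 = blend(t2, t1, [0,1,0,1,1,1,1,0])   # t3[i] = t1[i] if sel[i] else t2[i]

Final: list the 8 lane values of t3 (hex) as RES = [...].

RES = [ 0x5c  0xbf  0xed  0x5c  0x5c  0xed  0xf4  0x2b ]

t0 = [0xbf, 0x5c, 0xed, 0xf4, 0xfa, 0x35, 0x52, 0x2b]
t1 = [0xf4, 0xbf, 0xed, 0x5c, 0x5c, 0xed, 0xf4, 0xfa]
t2 = [0x5c, 0xfa, 0xed, 0x35, 0xf4, 0x52, 0xfa, 0x2b]
t3 = [0x5c, 0xbf, 0xed, 0x5c, 0x5c, 0xed, 0xf4, 0x2b]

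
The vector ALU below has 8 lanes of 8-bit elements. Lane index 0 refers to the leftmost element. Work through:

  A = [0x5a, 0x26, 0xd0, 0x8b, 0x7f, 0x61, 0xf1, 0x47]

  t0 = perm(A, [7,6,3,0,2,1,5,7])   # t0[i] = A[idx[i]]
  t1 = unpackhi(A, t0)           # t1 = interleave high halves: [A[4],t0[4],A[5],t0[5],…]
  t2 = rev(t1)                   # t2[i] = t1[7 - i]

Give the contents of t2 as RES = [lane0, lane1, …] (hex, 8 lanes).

  t0: 47 f1 8b 5a d0 26 61 47
  t1: 7f d0 61 26 f1 61 47 47
  t2: 47 47 61 f1 26 61 d0 7f

RES = [ 0x47  0x47  0x61  0xf1  0x26  0x61  0xd0  0x7f ]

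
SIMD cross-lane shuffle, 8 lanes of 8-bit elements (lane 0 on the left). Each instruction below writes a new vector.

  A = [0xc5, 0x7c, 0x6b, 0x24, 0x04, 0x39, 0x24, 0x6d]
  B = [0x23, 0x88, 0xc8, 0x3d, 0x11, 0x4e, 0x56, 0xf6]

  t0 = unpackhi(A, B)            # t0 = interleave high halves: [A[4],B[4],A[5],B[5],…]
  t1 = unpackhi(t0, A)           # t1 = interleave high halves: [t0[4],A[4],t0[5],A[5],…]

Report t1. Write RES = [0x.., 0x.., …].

→ t0 |04|11|39|4e|24|56|6d|f6|
→ t1 |24|04|56|39|6d|24|f6|6d|

RES = [ 0x24  0x04  0x56  0x39  0x6d  0x24  0xf6  0x6d ]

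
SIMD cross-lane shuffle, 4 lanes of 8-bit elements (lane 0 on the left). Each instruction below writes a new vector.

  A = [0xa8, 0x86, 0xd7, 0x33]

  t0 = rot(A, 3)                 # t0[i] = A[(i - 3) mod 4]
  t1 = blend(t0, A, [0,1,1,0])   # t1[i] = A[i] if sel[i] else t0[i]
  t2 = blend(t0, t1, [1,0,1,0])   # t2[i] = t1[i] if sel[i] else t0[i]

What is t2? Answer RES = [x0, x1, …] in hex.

t0 = [0x86, 0xd7, 0x33, 0xa8]
t1 = [0x86, 0x86, 0xd7, 0xa8]
t2 = [0x86, 0xd7, 0xd7, 0xa8]

RES = [ 0x86  0xd7  0xd7  0xa8 ]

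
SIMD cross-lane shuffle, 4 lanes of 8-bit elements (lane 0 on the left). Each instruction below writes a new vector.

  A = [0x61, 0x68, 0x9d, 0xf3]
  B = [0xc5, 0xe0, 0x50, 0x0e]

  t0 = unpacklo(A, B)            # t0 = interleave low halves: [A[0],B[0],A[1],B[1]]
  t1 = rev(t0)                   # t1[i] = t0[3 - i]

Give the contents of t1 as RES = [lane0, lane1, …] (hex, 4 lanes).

  t0: 61 c5 68 e0
  t1: e0 68 c5 61

RES = [ 0xe0  0x68  0xc5  0x61 ]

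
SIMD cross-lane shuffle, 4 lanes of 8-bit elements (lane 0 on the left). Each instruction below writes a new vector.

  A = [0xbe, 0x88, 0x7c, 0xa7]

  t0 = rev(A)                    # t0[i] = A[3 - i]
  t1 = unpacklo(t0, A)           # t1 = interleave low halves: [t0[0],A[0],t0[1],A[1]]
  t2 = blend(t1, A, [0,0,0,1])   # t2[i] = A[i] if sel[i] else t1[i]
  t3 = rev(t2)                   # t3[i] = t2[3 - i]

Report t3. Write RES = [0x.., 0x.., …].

RES = [0xa7, 0x7c, 0xbe, 0xa7]

→ t0 |a7|7c|88|be|
→ t1 |a7|be|7c|88|
→ t2 |a7|be|7c|a7|
→ t3 |a7|7c|be|a7|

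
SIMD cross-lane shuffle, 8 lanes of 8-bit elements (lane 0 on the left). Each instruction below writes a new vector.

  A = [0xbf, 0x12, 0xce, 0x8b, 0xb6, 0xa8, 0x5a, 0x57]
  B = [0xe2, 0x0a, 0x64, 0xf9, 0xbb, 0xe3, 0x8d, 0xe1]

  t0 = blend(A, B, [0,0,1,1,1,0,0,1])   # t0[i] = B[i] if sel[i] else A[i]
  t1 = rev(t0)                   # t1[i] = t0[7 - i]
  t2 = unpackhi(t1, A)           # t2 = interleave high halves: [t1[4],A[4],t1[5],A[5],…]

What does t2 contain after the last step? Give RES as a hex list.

t0 = [0xbf, 0x12, 0x64, 0xf9, 0xbb, 0xa8, 0x5a, 0xe1]
t1 = [0xe1, 0x5a, 0xa8, 0xbb, 0xf9, 0x64, 0x12, 0xbf]
t2 = [0xf9, 0xb6, 0x64, 0xa8, 0x12, 0x5a, 0xbf, 0x57]

RES = [0xf9, 0xb6, 0x64, 0xa8, 0x12, 0x5a, 0xbf, 0x57]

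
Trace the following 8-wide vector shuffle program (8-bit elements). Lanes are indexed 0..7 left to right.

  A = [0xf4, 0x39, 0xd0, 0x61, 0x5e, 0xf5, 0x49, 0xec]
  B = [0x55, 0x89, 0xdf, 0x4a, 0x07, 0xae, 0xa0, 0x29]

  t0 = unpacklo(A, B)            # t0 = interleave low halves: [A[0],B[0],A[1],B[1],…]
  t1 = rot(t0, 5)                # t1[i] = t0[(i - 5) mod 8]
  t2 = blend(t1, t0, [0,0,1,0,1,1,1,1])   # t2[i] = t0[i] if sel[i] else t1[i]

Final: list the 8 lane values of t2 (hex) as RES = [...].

RES = [0x89, 0xd0, 0x39, 0x61, 0xd0, 0xdf, 0x61, 0x4a]

  t0: f4 55 39 89 d0 df 61 4a
  t1: 89 d0 df 61 4a f4 55 39
  t2: 89 d0 39 61 d0 df 61 4a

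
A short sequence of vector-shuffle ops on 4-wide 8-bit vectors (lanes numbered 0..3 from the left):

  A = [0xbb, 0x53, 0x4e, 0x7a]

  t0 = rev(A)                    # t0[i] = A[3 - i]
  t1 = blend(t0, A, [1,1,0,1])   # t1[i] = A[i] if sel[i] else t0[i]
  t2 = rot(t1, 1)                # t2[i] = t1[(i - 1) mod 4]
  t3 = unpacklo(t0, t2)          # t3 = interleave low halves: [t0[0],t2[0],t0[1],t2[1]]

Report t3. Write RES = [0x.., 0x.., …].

RES = [0x7a, 0x7a, 0x4e, 0xbb]

t0 = [0x7a, 0x4e, 0x53, 0xbb]
t1 = [0xbb, 0x53, 0x53, 0x7a]
t2 = [0x7a, 0xbb, 0x53, 0x53]
t3 = [0x7a, 0x7a, 0x4e, 0xbb]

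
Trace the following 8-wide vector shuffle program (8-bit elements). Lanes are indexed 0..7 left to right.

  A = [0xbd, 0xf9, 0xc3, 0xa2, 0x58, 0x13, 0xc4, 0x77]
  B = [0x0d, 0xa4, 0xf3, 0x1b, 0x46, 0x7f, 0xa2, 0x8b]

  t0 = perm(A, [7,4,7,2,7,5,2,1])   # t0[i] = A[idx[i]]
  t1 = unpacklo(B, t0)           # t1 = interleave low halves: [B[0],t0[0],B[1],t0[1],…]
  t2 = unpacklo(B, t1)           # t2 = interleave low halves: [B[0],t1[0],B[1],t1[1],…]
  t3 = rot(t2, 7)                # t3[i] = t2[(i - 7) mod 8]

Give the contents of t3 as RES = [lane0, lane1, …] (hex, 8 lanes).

RES = [0x0d, 0xa4, 0x77, 0xf3, 0xa4, 0x1b, 0x58, 0x0d]

→ t0 |77|58|77|c3|77|13|c3|f9|
→ t1 |0d|77|a4|58|f3|77|1b|c3|
→ t2 |0d|0d|a4|77|f3|a4|1b|58|
→ t3 |0d|a4|77|f3|a4|1b|58|0d|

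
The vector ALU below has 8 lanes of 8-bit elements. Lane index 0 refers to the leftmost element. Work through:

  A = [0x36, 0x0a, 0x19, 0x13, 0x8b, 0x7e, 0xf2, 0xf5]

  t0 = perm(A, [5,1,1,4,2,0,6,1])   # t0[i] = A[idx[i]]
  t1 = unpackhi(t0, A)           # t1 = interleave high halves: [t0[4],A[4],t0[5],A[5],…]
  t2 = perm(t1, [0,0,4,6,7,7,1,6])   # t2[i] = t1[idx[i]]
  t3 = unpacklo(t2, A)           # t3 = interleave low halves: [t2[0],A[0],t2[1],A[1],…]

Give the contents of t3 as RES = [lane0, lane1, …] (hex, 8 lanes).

RES = [ 0x19  0x36  0x19  0x0a  0xf2  0x19  0x0a  0x13 ]

  t0: 7e 0a 0a 8b 19 36 f2 0a
  t1: 19 8b 36 7e f2 f2 0a f5
  t2: 19 19 f2 0a f5 f5 8b 0a
  t3: 19 36 19 0a f2 19 0a 13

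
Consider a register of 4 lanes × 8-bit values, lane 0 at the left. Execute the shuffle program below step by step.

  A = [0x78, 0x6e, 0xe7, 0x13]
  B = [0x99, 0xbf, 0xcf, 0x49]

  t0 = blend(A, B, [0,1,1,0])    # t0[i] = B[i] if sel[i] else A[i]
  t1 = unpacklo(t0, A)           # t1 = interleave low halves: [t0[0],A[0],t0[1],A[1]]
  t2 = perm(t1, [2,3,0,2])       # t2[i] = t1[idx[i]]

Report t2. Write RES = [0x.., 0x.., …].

→ t0 |78|bf|cf|13|
→ t1 |78|78|bf|6e|
→ t2 |bf|6e|78|bf|

RES = [0xbf, 0x6e, 0x78, 0xbf]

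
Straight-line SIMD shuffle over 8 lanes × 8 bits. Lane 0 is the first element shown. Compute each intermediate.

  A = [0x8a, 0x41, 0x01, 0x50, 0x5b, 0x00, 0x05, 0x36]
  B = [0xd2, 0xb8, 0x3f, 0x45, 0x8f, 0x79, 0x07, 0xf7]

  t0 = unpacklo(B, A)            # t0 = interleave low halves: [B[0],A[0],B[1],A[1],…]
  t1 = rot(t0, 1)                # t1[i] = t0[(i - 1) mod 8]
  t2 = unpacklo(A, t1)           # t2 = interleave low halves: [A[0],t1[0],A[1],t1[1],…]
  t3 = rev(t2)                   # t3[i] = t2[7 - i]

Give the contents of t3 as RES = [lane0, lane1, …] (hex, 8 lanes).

RES = [ 0xb8  0x50  0x8a  0x01  0xd2  0x41  0x50  0x8a ]

  t0: d2 8a b8 41 3f 01 45 50
  t1: 50 d2 8a b8 41 3f 01 45
  t2: 8a 50 41 d2 01 8a 50 b8
  t3: b8 50 8a 01 d2 41 50 8a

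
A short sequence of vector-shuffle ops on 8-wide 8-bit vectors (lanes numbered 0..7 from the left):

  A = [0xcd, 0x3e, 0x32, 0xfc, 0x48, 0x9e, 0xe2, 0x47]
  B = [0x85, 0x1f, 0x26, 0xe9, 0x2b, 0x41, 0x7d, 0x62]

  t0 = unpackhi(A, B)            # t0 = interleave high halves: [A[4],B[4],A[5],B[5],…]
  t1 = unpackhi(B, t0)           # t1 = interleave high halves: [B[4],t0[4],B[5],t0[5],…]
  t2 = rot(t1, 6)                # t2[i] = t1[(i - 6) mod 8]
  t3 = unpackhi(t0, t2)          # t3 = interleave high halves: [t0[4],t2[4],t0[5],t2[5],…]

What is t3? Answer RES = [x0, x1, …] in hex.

RES = [0xe2, 0x62, 0x7d, 0x62, 0x47, 0x2b, 0x62, 0xe2]

t0 = [0x48, 0x2b, 0x9e, 0x41, 0xe2, 0x7d, 0x47, 0x62]
t1 = [0x2b, 0xe2, 0x41, 0x7d, 0x7d, 0x47, 0x62, 0x62]
t2 = [0x41, 0x7d, 0x7d, 0x47, 0x62, 0x62, 0x2b, 0xe2]
t3 = [0xe2, 0x62, 0x7d, 0x62, 0x47, 0x2b, 0x62, 0xe2]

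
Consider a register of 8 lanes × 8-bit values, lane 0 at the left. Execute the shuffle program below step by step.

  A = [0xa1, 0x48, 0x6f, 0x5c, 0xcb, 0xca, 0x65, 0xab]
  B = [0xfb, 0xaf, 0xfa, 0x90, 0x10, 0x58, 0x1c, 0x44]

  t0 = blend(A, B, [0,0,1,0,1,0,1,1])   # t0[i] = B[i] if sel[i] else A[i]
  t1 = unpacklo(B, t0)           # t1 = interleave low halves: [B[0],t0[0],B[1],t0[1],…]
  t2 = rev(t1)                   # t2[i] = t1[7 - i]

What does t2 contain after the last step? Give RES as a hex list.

→ t0 |a1|48|fa|5c|10|ca|1c|44|
→ t1 |fb|a1|af|48|fa|fa|90|5c|
→ t2 |5c|90|fa|fa|48|af|a1|fb|

RES = [ 0x5c  0x90  0xfa  0xfa  0x48  0xaf  0xa1  0xfb ]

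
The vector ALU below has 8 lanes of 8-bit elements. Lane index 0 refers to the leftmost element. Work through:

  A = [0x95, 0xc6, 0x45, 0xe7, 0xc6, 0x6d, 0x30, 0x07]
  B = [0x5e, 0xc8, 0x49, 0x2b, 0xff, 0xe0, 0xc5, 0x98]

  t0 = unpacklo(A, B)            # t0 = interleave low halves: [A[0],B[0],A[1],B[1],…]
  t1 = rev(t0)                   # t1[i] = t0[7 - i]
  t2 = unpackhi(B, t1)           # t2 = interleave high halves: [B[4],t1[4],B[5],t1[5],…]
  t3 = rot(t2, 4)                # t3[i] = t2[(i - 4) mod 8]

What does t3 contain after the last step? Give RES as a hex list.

RES = [0xc5, 0x5e, 0x98, 0x95, 0xff, 0xc8, 0xe0, 0xc6]

t0 = [0x95, 0x5e, 0xc6, 0xc8, 0x45, 0x49, 0xe7, 0x2b]
t1 = [0x2b, 0xe7, 0x49, 0x45, 0xc8, 0xc6, 0x5e, 0x95]
t2 = [0xff, 0xc8, 0xe0, 0xc6, 0xc5, 0x5e, 0x98, 0x95]
t3 = [0xc5, 0x5e, 0x98, 0x95, 0xff, 0xc8, 0xe0, 0xc6]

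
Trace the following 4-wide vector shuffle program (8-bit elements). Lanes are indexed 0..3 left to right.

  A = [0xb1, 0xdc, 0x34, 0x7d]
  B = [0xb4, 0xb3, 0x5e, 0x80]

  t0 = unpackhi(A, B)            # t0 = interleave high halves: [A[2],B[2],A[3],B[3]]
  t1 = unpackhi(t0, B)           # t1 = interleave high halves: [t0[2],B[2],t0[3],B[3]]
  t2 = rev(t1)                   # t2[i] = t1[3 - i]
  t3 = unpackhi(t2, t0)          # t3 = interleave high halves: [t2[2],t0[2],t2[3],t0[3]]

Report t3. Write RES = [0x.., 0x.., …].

RES = [ 0x5e  0x7d  0x7d  0x80 ]

t0 = [0x34, 0x5e, 0x7d, 0x80]
t1 = [0x7d, 0x5e, 0x80, 0x80]
t2 = [0x80, 0x80, 0x5e, 0x7d]
t3 = [0x5e, 0x7d, 0x7d, 0x80]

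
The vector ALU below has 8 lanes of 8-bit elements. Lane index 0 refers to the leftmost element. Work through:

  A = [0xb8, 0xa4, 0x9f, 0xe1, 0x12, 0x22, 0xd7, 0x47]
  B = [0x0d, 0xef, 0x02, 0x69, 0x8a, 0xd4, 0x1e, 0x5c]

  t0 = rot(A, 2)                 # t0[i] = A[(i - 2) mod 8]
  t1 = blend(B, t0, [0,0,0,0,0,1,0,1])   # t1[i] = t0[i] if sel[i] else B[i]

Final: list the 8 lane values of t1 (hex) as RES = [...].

  t0: d7 47 b8 a4 9f e1 12 22
  t1: 0d ef 02 69 8a e1 1e 22

RES = [0x0d, 0xef, 0x02, 0x69, 0x8a, 0xe1, 0x1e, 0x22]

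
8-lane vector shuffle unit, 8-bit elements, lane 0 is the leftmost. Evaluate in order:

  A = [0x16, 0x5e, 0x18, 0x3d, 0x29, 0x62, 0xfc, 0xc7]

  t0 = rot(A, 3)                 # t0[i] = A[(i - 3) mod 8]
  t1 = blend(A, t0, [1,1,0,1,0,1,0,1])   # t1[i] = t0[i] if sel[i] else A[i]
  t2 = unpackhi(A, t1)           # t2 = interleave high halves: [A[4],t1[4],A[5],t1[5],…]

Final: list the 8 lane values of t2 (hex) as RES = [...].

RES = [0x29, 0x29, 0x62, 0x18, 0xfc, 0xfc, 0xc7, 0x29]

  t0: 62 fc c7 16 5e 18 3d 29
  t1: 62 fc 18 16 29 18 fc 29
  t2: 29 29 62 18 fc fc c7 29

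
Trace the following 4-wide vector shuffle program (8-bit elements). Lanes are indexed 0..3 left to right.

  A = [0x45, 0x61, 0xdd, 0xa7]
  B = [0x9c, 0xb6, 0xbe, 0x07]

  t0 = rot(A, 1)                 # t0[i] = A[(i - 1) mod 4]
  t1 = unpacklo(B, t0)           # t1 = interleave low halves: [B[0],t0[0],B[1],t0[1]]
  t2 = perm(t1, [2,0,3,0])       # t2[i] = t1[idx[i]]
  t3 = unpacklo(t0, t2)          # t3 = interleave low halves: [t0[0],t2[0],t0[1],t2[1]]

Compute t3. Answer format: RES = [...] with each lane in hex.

  t0: a7 45 61 dd
  t1: 9c a7 b6 45
  t2: b6 9c 45 9c
  t3: a7 b6 45 9c

RES = [0xa7, 0xb6, 0x45, 0x9c]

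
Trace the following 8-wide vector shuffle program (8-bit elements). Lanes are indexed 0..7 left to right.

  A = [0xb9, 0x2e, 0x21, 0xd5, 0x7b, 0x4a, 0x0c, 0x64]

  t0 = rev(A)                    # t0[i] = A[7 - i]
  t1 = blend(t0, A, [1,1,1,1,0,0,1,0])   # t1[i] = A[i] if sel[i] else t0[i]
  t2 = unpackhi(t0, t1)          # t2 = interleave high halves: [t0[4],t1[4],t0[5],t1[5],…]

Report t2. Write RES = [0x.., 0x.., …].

RES = [ 0xd5  0xd5  0x21  0x21  0x2e  0x0c  0xb9  0xb9 ]

→ t0 |64|0c|4a|7b|d5|21|2e|b9|
→ t1 |b9|2e|21|d5|d5|21|0c|b9|
→ t2 |d5|d5|21|21|2e|0c|b9|b9|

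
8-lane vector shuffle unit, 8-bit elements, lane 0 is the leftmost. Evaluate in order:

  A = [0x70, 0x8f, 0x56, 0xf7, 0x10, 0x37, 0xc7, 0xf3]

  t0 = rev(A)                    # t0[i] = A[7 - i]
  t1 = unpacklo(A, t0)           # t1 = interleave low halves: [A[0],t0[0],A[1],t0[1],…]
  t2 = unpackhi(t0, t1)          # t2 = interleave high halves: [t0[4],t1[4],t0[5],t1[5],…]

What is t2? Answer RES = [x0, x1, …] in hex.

t0 = [0xf3, 0xc7, 0x37, 0x10, 0xf7, 0x56, 0x8f, 0x70]
t1 = [0x70, 0xf3, 0x8f, 0xc7, 0x56, 0x37, 0xf7, 0x10]
t2 = [0xf7, 0x56, 0x56, 0x37, 0x8f, 0xf7, 0x70, 0x10]

RES = [0xf7, 0x56, 0x56, 0x37, 0x8f, 0xf7, 0x70, 0x10]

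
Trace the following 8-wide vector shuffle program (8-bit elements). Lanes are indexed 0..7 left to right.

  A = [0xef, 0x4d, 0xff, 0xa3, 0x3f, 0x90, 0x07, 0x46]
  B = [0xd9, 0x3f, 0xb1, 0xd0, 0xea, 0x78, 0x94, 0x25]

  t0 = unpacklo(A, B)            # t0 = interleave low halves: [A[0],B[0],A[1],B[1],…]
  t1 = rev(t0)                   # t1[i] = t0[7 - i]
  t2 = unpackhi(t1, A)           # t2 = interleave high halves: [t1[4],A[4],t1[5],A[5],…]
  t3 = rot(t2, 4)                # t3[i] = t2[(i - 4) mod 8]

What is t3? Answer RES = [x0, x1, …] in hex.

RES = [0xd9, 0x07, 0xef, 0x46, 0x3f, 0x3f, 0x4d, 0x90]

t0 = [0xef, 0xd9, 0x4d, 0x3f, 0xff, 0xb1, 0xa3, 0xd0]
t1 = [0xd0, 0xa3, 0xb1, 0xff, 0x3f, 0x4d, 0xd9, 0xef]
t2 = [0x3f, 0x3f, 0x4d, 0x90, 0xd9, 0x07, 0xef, 0x46]
t3 = [0xd9, 0x07, 0xef, 0x46, 0x3f, 0x3f, 0x4d, 0x90]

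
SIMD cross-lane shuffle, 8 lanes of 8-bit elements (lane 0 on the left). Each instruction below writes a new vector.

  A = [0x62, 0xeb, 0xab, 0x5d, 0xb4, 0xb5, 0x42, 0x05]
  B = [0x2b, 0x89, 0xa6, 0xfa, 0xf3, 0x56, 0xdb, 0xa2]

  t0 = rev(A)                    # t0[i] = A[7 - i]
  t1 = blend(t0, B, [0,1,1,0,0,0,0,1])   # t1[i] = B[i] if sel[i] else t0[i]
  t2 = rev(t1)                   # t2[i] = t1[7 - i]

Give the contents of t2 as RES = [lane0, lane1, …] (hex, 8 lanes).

→ t0 |05|42|b5|b4|5d|ab|eb|62|
→ t1 |05|89|a6|b4|5d|ab|eb|a2|
→ t2 |a2|eb|ab|5d|b4|a6|89|05|

RES = [ 0xa2  0xeb  0xab  0x5d  0xb4  0xa6  0x89  0x05 ]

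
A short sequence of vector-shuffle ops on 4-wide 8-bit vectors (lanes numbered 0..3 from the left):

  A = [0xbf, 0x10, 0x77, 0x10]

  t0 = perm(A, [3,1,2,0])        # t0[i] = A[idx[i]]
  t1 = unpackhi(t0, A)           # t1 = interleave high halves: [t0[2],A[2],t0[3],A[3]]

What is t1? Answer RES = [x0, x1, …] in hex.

RES = [0x77, 0x77, 0xbf, 0x10]

  t0: 10 10 77 bf
  t1: 77 77 bf 10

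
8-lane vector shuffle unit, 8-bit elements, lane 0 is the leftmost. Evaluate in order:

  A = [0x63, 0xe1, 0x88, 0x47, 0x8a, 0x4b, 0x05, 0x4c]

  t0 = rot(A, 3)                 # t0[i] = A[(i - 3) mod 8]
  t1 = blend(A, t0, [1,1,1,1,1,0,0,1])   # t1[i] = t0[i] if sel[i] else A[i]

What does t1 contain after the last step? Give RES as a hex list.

RES = [0x4b, 0x05, 0x4c, 0x63, 0xe1, 0x4b, 0x05, 0x8a]

  t0: 4b 05 4c 63 e1 88 47 8a
  t1: 4b 05 4c 63 e1 4b 05 8a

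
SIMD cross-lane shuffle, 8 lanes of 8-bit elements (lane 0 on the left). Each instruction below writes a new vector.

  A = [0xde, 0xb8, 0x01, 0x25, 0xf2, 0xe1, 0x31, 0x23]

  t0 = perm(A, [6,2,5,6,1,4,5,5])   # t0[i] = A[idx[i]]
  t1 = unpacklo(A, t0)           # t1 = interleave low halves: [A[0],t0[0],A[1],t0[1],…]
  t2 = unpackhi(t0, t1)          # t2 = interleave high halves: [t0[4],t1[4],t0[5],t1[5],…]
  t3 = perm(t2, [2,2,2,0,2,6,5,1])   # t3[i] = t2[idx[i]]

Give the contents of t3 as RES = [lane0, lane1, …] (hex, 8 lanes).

→ t0 |31|01|e1|31|b8|f2|e1|e1|
→ t1 |de|31|b8|01|01|e1|25|31|
→ t2 |b8|01|f2|e1|e1|25|e1|31|
→ t3 |f2|f2|f2|b8|f2|e1|25|01|

RES = [0xf2, 0xf2, 0xf2, 0xb8, 0xf2, 0xe1, 0x25, 0x01]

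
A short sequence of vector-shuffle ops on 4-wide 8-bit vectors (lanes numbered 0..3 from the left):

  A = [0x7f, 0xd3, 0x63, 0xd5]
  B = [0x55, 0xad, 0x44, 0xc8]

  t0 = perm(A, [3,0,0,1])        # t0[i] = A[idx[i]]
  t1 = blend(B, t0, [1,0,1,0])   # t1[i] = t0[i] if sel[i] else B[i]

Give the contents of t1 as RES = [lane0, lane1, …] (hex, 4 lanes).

t0 = [0xd5, 0x7f, 0x7f, 0xd3]
t1 = [0xd5, 0xad, 0x7f, 0xc8]

RES = [ 0xd5  0xad  0x7f  0xc8 ]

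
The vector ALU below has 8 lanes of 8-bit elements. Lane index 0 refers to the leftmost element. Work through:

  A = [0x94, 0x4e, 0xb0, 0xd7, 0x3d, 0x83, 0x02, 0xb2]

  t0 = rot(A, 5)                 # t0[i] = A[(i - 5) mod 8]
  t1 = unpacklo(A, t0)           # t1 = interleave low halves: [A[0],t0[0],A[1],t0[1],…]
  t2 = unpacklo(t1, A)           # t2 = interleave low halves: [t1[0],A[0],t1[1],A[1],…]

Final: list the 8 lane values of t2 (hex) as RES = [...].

→ t0 |d7|3d|83|02|b2|94|4e|b0|
→ t1 |94|d7|4e|3d|b0|83|d7|02|
→ t2 |94|94|d7|4e|4e|b0|3d|d7|

RES = [ 0x94  0x94  0xd7  0x4e  0x4e  0xb0  0x3d  0xd7 ]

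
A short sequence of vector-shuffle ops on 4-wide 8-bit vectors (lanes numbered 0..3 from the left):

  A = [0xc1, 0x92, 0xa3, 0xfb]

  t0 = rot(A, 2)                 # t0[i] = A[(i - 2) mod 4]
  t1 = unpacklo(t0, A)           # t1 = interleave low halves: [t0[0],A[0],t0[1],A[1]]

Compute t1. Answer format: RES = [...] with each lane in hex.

RES = [0xa3, 0xc1, 0xfb, 0x92]

→ t0 |a3|fb|c1|92|
→ t1 |a3|c1|fb|92|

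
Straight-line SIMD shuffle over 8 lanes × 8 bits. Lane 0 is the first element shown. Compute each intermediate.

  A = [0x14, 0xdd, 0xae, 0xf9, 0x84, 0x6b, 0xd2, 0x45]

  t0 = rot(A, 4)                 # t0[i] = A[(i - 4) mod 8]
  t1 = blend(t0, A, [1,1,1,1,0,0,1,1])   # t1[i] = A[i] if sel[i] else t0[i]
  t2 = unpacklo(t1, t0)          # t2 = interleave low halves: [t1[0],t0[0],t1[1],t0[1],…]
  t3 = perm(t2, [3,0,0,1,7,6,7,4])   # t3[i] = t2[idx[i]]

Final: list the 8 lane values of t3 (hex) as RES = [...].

RES = [0x6b, 0x14, 0x14, 0x84, 0x45, 0xf9, 0x45, 0xae]

→ t0 |84|6b|d2|45|14|dd|ae|f9|
→ t1 |14|dd|ae|f9|14|dd|d2|45|
→ t2 |14|84|dd|6b|ae|d2|f9|45|
→ t3 |6b|14|14|84|45|f9|45|ae|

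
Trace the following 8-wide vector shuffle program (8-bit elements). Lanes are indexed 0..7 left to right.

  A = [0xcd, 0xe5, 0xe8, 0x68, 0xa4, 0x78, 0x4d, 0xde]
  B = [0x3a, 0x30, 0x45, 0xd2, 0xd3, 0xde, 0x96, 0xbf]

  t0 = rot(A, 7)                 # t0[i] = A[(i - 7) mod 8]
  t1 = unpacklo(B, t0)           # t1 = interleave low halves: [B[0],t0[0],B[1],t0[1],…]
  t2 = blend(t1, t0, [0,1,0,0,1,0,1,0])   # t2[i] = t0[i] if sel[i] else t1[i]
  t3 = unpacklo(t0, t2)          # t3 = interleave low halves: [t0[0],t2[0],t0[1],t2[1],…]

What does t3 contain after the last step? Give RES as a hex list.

t0 = [0xe5, 0xe8, 0x68, 0xa4, 0x78, 0x4d, 0xde, 0xcd]
t1 = [0x3a, 0xe5, 0x30, 0xe8, 0x45, 0x68, 0xd2, 0xa4]
t2 = [0x3a, 0xe8, 0x30, 0xe8, 0x78, 0x68, 0xde, 0xa4]
t3 = [0xe5, 0x3a, 0xe8, 0xe8, 0x68, 0x30, 0xa4, 0xe8]

RES = [ 0xe5  0x3a  0xe8  0xe8  0x68  0x30  0xa4  0xe8 ]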